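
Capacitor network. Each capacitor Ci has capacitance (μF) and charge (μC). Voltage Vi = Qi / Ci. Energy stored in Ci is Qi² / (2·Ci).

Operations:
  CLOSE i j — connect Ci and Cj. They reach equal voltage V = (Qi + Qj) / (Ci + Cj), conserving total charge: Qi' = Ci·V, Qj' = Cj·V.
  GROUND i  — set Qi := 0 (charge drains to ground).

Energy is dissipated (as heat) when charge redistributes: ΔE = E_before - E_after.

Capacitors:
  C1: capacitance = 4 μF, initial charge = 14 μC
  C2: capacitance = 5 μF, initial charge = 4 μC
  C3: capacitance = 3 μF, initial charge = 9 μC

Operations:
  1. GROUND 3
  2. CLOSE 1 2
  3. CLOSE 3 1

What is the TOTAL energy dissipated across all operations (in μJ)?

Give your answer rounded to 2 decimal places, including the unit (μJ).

Initial: C1(4μF, Q=14μC, V=3.50V), C2(5μF, Q=4μC, V=0.80V), C3(3μF, Q=9μC, V=3.00V)
Op 1: GROUND 3: Q3=0; energy lost=13.500
Op 2: CLOSE 1-2: Q_total=18.00, C_total=9.00, V=2.00; Q1=8.00, Q2=10.00; dissipated=8.100
Op 3: CLOSE 3-1: Q_total=8.00, C_total=7.00, V=1.14; Q3=3.43, Q1=4.57; dissipated=3.429
Total dissipated: 25.029 μJ

Answer: 25.03 μJ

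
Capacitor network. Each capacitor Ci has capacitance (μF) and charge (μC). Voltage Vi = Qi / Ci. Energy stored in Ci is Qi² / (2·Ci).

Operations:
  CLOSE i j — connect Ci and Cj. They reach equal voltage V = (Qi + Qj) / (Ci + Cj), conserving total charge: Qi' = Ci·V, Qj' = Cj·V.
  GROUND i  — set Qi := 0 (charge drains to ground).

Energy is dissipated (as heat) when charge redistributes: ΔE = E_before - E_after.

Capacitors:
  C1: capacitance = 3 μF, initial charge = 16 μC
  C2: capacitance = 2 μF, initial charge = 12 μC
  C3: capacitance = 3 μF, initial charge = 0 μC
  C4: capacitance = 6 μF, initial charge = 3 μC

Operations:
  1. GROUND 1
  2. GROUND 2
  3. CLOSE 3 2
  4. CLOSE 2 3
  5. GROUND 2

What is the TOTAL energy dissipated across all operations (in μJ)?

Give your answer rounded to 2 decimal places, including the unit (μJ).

Answer: 78.67 μJ

Derivation:
Initial: C1(3μF, Q=16μC, V=5.33V), C2(2μF, Q=12μC, V=6.00V), C3(3μF, Q=0μC, V=0.00V), C4(6μF, Q=3μC, V=0.50V)
Op 1: GROUND 1: Q1=0; energy lost=42.667
Op 2: GROUND 2: Q2=0; energy lost=36.000
Op 3: CLOSE 3-2: Q_total=0.00, C_total=5.00, V=0.00; Q3=0.00, Q2=0.00; dissipated=0.000
Op 4: CLOSE 2-3: Q_total=0.00, C_total=5.00, V=0.00; Q2=0.00, Q3=0.00; dissipated=0.000
Op 5: GROUND 2: Q2=0; energy lost=0.000
Total dissipated: 78.667 μJ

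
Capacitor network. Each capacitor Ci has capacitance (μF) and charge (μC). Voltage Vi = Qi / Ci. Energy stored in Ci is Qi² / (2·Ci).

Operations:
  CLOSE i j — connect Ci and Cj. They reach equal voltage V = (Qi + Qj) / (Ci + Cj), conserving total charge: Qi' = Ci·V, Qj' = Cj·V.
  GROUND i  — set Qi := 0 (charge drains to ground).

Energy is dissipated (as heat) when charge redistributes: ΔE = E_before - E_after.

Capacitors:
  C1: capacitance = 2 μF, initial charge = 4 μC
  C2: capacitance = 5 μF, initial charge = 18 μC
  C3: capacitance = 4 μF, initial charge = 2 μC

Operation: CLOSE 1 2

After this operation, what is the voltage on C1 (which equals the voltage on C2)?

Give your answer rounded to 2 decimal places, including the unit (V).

Answer: 3.14 V

Derivation:
Initial: C1(2μF, Q=4μC, V=2.00V), C2(5μF, Q=18μC, V=3.60V), C3(4μF, Q=2μC, V=0.50V)
Op 1: CLOSE 1-2: Q_total=22.00, C_total=7.00, V=3.14; Q1=6.29, Q2=15.71; dissipated=1.829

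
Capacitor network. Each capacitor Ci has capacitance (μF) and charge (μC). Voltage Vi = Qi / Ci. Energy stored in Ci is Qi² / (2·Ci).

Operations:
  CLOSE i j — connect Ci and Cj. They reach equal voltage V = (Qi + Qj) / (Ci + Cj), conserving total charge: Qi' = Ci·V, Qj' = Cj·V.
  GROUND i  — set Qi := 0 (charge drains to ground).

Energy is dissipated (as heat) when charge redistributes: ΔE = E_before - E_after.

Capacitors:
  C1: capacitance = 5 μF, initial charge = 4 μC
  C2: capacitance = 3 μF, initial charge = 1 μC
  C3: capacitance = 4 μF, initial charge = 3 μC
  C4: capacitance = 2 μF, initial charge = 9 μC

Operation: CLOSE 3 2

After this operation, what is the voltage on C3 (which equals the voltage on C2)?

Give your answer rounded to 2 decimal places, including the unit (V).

Initial: C1(5μF, Q=4μC, V=0.80V), C2(3μF, Q=1μC, V=0.33V), C3(4μF, Q=3μC, V=0.75V), C4(2μF, Q=9μC, V=4.50V)
Op 1: CLOSE 3-2: Q_total=4.00, C_total=7.00, V=0.57; Q3=2.29, Q2=1.71; dissipated=0.149

Answer: 0.57 V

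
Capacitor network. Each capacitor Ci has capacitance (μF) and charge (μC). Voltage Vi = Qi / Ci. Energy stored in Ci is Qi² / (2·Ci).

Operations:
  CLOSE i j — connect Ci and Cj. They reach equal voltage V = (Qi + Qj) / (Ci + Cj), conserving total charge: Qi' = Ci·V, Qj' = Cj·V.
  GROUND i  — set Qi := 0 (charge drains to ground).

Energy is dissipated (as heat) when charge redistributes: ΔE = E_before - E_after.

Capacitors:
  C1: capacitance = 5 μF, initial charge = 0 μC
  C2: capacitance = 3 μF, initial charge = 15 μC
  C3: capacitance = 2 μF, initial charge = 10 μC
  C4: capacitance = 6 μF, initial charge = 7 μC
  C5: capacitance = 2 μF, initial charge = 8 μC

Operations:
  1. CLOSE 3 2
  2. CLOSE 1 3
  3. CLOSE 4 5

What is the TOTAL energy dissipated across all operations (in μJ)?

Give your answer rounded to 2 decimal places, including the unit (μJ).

Answer: 23.88 μJ

Derivation:
Initial: C1(5μF, Q=0μC, V=0.00V), C2(3μF, Q=15μC, V=5.00V), C3(2μF, Q=10μC, V=5.00V), C4(6μF, Q=7μC, V=1.17V), C5(2μF, Q=8μC, V=4.00V)
Op 1: CLOSE 3-2: Q_total=25.00, C_total=5.00, V=5.00; Q3=10.00, Q2=15.00; dissipated=0.000
Op 2: CLOSE 1-3: Q_total=10.00, C_total=7.00, V=1.43; Q1=7.14, Q3=2.86; dissipated=17.857
Op 3: CLOSE 4-5: Q_total=15.00, C_total=8.00, V=1.88; Q4=11.25, Q5=3.75; dissipated=6.021
Total dissipated: 23.878 μJ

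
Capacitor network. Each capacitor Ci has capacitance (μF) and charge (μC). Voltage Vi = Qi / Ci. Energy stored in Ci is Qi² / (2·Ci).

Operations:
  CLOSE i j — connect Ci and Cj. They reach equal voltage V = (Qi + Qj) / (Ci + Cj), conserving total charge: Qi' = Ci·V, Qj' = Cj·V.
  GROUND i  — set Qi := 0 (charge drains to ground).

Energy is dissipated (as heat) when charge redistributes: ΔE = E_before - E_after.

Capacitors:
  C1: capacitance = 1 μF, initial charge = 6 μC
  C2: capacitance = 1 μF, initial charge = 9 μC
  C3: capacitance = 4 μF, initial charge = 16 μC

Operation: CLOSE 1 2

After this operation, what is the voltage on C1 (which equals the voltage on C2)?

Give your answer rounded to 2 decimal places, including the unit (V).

Answer: 7.50 V

Derivation:
Initial: C1(1μF, Q=6μC, V=6.00V), C2(1μF, Q=9μC, V=9.00V), C3(4μF, Q=16μC, V=4.00V)
Op 1: CLOSE 1-2: Q_total=15.00, C_total=2.00, V=7.50; Q1=7.50, Q2=7.50; dissipated=2.250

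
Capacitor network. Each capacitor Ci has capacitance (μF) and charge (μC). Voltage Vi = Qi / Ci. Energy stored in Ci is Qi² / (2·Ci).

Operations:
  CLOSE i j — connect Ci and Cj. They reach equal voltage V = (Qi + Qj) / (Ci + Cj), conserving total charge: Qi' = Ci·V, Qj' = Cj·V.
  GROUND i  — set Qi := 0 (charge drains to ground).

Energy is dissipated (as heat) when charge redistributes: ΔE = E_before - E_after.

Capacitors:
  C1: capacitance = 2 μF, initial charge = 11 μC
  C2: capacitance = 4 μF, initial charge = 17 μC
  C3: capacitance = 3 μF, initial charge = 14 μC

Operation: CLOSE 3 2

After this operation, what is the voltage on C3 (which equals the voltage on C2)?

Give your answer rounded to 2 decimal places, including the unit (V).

Initial: C1(2μF, Q=11μC, V=5.50V), C2(4μF, Q=17μC, V=4.25V), C3(3μF, Q=14μC, V=4.67V)
Op 1: CLOSE 3-2: Q_total=31.00, C_total=7.00, V=4.43; Q3=13.29, Q2=17.71; dissipated=0.149

Answer: 4.43 V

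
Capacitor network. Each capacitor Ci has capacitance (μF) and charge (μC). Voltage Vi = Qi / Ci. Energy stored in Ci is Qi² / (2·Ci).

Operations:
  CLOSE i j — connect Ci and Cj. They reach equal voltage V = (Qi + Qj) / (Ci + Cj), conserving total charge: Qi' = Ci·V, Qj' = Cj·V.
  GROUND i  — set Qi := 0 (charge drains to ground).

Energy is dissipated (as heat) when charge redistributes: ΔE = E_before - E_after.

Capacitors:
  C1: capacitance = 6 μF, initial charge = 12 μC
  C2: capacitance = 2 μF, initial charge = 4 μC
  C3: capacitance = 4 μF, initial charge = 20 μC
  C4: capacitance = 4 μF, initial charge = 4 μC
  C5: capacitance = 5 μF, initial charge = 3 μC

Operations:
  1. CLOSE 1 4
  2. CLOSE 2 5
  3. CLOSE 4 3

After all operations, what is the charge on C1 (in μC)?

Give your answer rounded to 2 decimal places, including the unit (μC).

Initial: C1(6μF, Q=12μC, V=2.00V), C2(2μF, Q=4μC, V=2.00V), C3(4μF, Q=20μC, V=5.00V), C4(4μF, Q=4μC, V=1.00V), C5(5μF, Q=3μC, V=0.60V)
Op 1: CLOSE 1-4: Q_total=16.00, C_total=10.00, V=1.60; Q1=9.60, Q4=6.40; dissipated=1.200
Op 2: CLOSE 2-5: Q_total=7.00, C_total=7.00, V=1.00; Q2=2.00, Q5=5.00; dissipated=1.400
Op 3: CLOSE 4-3: Q_total=26.40, C_total=8.00, V=3.30; Q4=13.20, Q3=13.20; dissipated=11.560
Final charges: Q1=9.60, Q2=2.00, Q3=13.20, Q4=13.20, Q5=5.00

Answer: 9.60 μC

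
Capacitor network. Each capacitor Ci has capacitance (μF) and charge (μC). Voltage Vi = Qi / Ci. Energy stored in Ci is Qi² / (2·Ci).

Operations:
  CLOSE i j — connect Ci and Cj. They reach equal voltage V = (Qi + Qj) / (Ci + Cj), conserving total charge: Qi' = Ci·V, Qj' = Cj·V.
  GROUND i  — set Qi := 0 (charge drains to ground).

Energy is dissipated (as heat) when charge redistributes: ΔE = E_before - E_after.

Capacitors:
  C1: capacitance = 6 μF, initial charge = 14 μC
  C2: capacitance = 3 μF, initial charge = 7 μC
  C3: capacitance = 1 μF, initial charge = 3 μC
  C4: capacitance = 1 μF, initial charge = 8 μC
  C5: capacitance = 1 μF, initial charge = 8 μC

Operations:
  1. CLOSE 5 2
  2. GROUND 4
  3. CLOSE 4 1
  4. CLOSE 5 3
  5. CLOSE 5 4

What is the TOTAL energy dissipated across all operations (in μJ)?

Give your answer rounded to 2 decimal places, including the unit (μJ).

Initial: C1(6μF, Q=14μC, V=2.33V), C2(3μF, Q=7μC, V=2.33V), C3(1μF, Q=3μC, V=3.00V), C4(1μF, Q=8μC, V=8.00V), C5(1μF, Q=8μC, V=8.00V)
Op 1: CLOSE 5-2: Q_total=15.00, C_total=4.00, V=3.75; Q5=3.75, Q2=11.25; dissipated=12.042
Op 2: GROUND 4: Q4=0; energy lost=32.000
Op 3: CLOSE 4-1: Q_total=14.00, C_total=7.00, V=2.00; Q4=2.00, Q1=12.00; dissipated=2.333
Op 4: CLOSE 5-3: Q_total=6.75, C_total=2.00, V=3.38; Q5=3.38, Q3=3.38; dissipated=0.141
Op 5: CLOSE 5-4: Q_total=5.38, C_total=2.00, V=2.69; Q5=2.69, Q4=2.69; dissipated=0.473
Total dissipated: 46.988 μJ

Answer: 46.99 μJ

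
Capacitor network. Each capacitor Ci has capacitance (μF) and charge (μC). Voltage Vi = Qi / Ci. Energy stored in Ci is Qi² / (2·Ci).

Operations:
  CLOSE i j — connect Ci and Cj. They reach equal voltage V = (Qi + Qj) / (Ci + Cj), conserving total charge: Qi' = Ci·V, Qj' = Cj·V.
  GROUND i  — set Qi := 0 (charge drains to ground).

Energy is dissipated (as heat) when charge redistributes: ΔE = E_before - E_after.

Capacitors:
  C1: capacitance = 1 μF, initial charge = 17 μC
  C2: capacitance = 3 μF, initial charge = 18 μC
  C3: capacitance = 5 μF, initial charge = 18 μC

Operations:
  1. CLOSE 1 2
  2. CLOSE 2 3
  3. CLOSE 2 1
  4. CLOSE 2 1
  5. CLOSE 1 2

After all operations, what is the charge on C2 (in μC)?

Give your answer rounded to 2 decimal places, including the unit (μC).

Initial: C1(1μF, Q=17μC, V=17.00V), C2(3μF, Q=18μC, V=6.00V), C3(5μF, Q=18μC, V=3.60V)
Op 1: CLOSE 1-2: Q_total=35.00, C_total=4.00, V=8.75; Q1=8.75, Q2=26.25; dissipated=45.375
Op 2: CLOSE 2-3: Q_total=44.25, C_total=8.00, V=5.53; Q2=16.59, Q3=27.66; dissipated=24.865
Op 3: CLOSE 2-1: Q_total=25.34, C_total=4.00, V=6.34; Q2=19.01, Q1=6.34; dissipated=3.885
Op 4: CLOSE 2-1: Q_total=25.34, C_total=4.00, V=6.34; Q2=19.01, Q1=6.34; dissipated=0.000
Op 5: CLOSE 1-2: Q_total=25.34, C_total=4.00, V=6.34; Q1=6.34, Q2=19.01; dissipated=0.000
Final charges: Q1=6.34, Q2=19.01, Q3=27.66

Answer: 19.01 μC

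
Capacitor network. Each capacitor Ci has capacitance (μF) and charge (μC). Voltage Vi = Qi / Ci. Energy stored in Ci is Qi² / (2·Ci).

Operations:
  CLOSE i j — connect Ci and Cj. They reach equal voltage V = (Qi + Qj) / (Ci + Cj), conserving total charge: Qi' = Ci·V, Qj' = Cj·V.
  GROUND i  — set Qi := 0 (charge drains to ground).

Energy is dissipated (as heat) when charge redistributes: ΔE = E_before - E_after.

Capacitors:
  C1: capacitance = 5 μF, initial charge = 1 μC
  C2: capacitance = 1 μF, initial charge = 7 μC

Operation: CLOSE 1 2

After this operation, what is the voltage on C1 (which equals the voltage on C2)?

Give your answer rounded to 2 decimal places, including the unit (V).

Answer: 1.33 V

Derivation:
Initial: C1(5μF, Q=1μC, V=0.20V), C2(1μF, Q=7μC, V=7.00V)
Op 1: CLOSE 1-2: Q_total=8.00, C_total=6.00, V=1.33; Q1=6.67, Q2=1.33; dissipated=19.267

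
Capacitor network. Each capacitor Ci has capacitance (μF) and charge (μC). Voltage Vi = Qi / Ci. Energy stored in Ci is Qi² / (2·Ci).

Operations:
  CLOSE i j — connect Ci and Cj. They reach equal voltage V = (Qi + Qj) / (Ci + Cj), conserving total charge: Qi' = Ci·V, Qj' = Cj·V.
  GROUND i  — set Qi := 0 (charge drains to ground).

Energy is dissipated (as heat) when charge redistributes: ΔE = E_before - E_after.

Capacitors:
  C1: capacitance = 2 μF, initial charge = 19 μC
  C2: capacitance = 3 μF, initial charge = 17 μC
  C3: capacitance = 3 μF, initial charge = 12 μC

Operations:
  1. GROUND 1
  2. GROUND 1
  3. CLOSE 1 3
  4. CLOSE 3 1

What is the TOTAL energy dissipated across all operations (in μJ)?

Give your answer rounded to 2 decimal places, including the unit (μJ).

Initial: C1(2μF, Q=19μC, V=9.50V), C2(3μF, Q=17μC, V=5.67V), C3(3μF, Q=12μC, V=4.00V)
Op 1: GROUND 1: Q1=0; energy lost=90.250
Op 2: GROUND 1: Q1=0; energy lost=0.000
Op 3: CLOSE 1-3: Q_total=12.00, C_total=5.00, V=2.40; Q1=4.80, Q3=7.20; dissipated=9.600
Op 4: CLOSE 3-1: Q_total=12.00, C_total=5.00, V=2.40; Q3=7.20, Q1=4.80; dissipated=0.000
Total dissipated: 99.850 μJ

Answer: 99.85 μJ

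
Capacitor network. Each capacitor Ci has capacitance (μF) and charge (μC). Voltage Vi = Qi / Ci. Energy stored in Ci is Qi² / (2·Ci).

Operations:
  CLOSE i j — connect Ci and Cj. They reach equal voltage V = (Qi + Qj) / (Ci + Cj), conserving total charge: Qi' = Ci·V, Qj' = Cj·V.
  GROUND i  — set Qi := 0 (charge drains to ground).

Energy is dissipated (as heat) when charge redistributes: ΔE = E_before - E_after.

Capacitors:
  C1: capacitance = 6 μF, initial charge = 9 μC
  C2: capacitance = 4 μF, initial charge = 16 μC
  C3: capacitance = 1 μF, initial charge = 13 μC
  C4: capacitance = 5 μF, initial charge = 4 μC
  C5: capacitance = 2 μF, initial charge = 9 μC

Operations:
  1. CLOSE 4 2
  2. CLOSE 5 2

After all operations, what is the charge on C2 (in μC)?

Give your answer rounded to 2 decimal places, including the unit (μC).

Answer: 11.93 μC

Derivation:
Initial: C1(6μF, Q=9μC, V=1.50V), C2(4μF, Q=16μC, V=4.00V), C3(1μF, Q=13μC, V=13.00V), C4(5μF, Q=4μC, V=0.80V), C5(2μF, Q=9μC, V=4.50V)
Op 1: CLOSE 4-2: Q_total=20.00, C_total=9.00, V=2.22; Q4=11.11, Q2=8.89; dissipated=11.378
Op 2: CLOSE 5-2: Q_total=17.89, C_total=6.00, V=2.98; Q5=5.96, Q2=11.93; dissipated=3.459
Final charges: Q1=9.00, Q2=11.93, Q3=13.00, Q4=11.11, Q5=5.96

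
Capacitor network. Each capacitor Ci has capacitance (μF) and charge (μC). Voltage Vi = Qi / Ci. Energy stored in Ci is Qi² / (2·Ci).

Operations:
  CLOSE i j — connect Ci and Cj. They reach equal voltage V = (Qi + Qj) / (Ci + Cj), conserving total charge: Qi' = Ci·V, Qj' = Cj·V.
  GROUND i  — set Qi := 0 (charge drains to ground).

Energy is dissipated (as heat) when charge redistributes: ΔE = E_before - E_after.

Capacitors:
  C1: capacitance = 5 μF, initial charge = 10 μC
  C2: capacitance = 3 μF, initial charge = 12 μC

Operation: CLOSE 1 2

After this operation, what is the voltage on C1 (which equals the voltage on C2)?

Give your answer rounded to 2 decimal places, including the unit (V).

Initial: C1(5μF, Q=10μC, V=2.00V), C2(3μF, Q=12μC, V=4.00V)
Op 1: CLOSE 1-2: Q_total=22.00, C_total=8.00, V=2.75; Q1=13.75, Q2=8.25; dissipated=3.750

Answer: 2.75 V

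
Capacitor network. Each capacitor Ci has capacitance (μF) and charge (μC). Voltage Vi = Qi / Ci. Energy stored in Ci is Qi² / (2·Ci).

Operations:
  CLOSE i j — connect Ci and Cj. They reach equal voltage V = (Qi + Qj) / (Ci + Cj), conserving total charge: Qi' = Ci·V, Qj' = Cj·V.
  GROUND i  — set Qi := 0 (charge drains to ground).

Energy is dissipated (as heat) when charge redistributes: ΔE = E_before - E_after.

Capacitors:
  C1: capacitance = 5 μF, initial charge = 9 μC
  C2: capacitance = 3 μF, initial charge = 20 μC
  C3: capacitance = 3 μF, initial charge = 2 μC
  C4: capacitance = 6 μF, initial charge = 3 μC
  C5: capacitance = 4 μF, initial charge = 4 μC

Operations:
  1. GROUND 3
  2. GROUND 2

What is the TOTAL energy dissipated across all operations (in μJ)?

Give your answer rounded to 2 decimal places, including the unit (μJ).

Initial: C1(5μF, Q=9μC, V=1.80V), C2(3μF, Q=20μC, V=6.67V), C3(3μF, Q=2μC, V=0.67V), C4(6μF, Q=3μC, V=0.50V), C5(4μF, Q=4μC, V=1.00V)
Op 1: GROUND 3: Q3=0; energy lost=0.667
Op 2: GROUND 2: Q2=0; energy lost=66.667
Total dissipated: 67.333 μJ

Answer: 67.33 μJ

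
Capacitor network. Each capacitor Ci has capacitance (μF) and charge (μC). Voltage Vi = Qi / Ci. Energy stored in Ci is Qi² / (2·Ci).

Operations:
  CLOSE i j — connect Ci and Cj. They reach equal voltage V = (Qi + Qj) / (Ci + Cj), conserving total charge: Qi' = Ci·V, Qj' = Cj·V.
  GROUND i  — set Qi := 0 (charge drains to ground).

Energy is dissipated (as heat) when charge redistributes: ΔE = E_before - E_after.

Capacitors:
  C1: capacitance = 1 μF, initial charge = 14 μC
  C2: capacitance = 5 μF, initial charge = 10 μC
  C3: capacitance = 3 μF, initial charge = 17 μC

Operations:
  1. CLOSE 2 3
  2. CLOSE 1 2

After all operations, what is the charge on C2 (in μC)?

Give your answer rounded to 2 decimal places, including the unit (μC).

Initial: C1(1μF, Q=14μC, V=14.00V), C2(5μF, Q=10μC, V=2.00V), C3(3μF, Q=17μC, V=5.67V)
Op 1: CLOSE 2-3: Q_total=27.00, C_total=8.00, V=3.38; Q2=16.88, Q3=10.12; dissipated=12.604
Op 2: CLOSE 1-2: Q_total=30.88, C_total=6.00, V=5.15; Q1=5.15, Q2=25.73; dissipated=47.038
Final charges: Q1=5.15, Q2=25.73, Q3=10.12

Answer: 25.73 μC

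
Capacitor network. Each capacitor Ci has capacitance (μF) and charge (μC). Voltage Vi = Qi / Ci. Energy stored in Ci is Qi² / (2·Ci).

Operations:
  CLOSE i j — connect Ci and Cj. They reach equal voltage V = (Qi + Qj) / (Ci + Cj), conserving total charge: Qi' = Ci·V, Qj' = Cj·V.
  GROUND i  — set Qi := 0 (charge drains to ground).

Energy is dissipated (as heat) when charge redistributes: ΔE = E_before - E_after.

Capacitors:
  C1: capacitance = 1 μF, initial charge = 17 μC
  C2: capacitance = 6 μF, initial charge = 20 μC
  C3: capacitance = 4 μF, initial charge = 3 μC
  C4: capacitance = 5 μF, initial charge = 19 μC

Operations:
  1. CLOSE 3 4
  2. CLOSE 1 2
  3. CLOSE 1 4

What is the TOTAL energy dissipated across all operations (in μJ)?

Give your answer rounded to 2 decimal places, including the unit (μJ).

Initial: C1(1μF, Q=17μC, V=17.00V), C2(6μF, Q=20μC, V=3.33V), C3(4μF, Q=3μC, V=0.75V), C4(5μF, Q=19μC, V=3.80V)
Op 1: CLOSE 3-4: Q_total=22.00, C_total=9.00, V=2.44; Q3=9.78, Q4=12.22; dissipated=10.336
Op 2: CLOSE 1-2: Q_total=37.00, C_total=7.00, V=5.29; Q1=5.29, Q2=31.71; dissipated=80.048
Op 3: CLOSE 1-4: Q_total=17.51, C_total=6.00, V=2.92; Q1=2.92, Q4=14.59; dissipated=3.364
Total dissipated: 93.747 μJ

Answer: 93.75 μJ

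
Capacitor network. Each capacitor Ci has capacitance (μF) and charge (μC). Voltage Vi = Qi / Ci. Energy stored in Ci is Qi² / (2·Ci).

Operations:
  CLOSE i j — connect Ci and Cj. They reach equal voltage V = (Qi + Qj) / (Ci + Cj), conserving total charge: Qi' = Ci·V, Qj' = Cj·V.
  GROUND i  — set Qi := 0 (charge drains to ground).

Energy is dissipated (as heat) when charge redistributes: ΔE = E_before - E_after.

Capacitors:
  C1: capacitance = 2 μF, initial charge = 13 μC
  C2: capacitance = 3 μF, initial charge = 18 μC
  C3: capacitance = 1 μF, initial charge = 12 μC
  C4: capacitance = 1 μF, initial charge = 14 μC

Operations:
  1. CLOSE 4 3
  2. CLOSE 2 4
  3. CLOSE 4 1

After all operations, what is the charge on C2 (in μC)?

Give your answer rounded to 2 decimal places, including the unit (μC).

Initial: C1(2μF, Q=13μC, V=6.50V), C2(3μF, Q=18μC, V=6.00V), C3(1μF, Q=12μC, V=12.00V), C4(1μF, Q=14μC, V=14.00V)
Op 1: CLOSE 4-3: Q_total=26.00, C_total=2.00, V=13.00; Q4=13.00, Q3=13.00; dissipated=1.000
Op 2: CLOSE 2-4: Q_total=31.00, C_total=4.00, V=7.75; Q2=23.25, Q4=7.75; dissipated=18.375
Op 3: CLOSE 4-1: Q_total=20.75, C_total=3.00, V=6.92; Q4=6.92, Q1=13.83; dissipated=0.521
Final charges: Q1=13.83, Q2=23.25, Q3=13.00, Q4=6.92

Answer: 23.25 μC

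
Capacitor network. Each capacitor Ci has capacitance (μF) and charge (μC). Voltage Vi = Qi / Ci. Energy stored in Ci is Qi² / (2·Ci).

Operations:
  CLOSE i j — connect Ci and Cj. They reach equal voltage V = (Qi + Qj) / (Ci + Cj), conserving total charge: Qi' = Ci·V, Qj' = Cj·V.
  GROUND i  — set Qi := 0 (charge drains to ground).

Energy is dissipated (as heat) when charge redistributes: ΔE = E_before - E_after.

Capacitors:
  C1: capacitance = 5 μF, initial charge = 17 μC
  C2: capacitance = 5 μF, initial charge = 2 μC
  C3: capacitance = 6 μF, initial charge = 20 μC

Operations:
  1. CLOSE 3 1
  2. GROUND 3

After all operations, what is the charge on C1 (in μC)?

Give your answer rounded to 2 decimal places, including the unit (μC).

Initial: C1(5μF, Q=17μC, V=3.40V), C2(5μF, Q=2μC, V=0.40V), C3(6μF, Q=20μC, V=3.33V)
Op 1: CLOSE 3-1: Q_total=37.00, C_total=11.00, V=3.36; Q3=20.18, Q1=16.82; dissipated=0.006
Op 2: GROUND 3: Q3=0; energy lost=33.942
Final charges: Q1=16.82, Q2=2.00, Q3=0.00

Answer: 16.82 μC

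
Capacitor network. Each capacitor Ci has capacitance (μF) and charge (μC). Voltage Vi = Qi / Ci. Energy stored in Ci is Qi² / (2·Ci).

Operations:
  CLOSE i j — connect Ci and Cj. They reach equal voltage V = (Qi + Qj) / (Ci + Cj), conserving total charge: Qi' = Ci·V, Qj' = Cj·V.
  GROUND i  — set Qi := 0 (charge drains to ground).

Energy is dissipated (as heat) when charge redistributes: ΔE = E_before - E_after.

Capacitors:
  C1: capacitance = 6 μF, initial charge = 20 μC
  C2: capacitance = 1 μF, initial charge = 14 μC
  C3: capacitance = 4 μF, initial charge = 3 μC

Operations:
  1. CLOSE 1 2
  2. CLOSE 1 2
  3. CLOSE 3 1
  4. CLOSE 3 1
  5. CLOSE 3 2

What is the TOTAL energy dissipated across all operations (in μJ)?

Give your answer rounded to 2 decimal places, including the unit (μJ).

Initial: C1(6μF, Q=20μC, V=3.33V), C2(1μF, Q=14μC, V=14.00V), C3(4μF, Q=3μC, V=0.75V)
Op 1: CLOSE 1-2: Q_total=34.00, C_total=7.00, V=4.86; Q1=29.14, Q2=4.86; dissipated=48.762
Op 2: CLOSE 1-2: Q_total=34.00, C_total=7.00, V=4.86; Q1=29.14, Q2=4.86; dissipated=0.000
Op 3: CLOSE 3-1: Q_total=32.14, C_total=10.00, V=3.21; Q3=12.86, Q1=19.29; dissipated=20.242
Op 4: CLOSE 3-1: Q_total=32.14, C_total=10.00, V=3.21; Q3=12.86, Q1=19.29; dissipated=0.000
Op 5: CLOSE 3-2: Q_total=17.71, C_total=5.00, V=3.54; Q3=14.17, Q2=3.54; dissipated=1.080
Total dissipated: 70.084 μJ

Answer: 70.08 μJ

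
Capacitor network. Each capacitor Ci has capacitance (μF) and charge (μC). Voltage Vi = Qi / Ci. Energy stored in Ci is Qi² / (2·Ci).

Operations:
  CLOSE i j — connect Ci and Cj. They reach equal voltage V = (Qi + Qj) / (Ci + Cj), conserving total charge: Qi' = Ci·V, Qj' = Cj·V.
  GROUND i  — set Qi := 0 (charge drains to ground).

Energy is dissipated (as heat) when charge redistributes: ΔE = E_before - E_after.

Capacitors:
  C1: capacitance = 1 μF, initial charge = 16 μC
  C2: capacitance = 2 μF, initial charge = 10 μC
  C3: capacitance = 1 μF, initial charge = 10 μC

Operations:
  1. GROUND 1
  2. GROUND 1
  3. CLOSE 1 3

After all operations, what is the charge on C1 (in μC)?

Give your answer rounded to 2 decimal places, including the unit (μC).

Initial: C1(1μF, Q=16μC, V=16.00V), C2(2μF, Q=10μC, V=5.00V), C3(1μF, Q=10μC, V=10.00V)
Op 1: GROUND 1: Q1=0; energy lost=128.000
Op 2: GROUND 1: Q1=0; energy lost=0.000
Op 3: CLOSE 1-3: Q_total=10.00, C_total=2.00, V=5.00; Q1=5.00, Q3=5.00; dissipated=25.000
Final charges: Q1=5.00, Q2=10.00, Q3=5.00

Answer: 5.00 μC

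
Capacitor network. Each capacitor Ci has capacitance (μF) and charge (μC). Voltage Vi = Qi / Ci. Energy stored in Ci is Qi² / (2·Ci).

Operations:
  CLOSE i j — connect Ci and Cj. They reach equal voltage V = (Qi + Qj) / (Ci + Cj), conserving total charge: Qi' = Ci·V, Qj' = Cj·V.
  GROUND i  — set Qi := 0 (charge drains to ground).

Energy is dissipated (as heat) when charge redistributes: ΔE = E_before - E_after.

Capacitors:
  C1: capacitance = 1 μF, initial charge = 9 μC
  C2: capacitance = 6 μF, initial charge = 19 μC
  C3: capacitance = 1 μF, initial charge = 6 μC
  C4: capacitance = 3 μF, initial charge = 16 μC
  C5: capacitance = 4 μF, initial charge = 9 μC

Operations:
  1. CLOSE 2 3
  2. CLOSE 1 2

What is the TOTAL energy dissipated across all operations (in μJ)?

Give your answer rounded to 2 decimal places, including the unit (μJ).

Answer: 16.07 μJ

Derivation:
Initial: C1(1μF, Q=9μC, V=9.00V), C2(6μF, Q=19μC, V=3.17V), C3(1μF, Q=6μC, V=6.00V), C4(3μF, Q=16μC, V=5.33V), C5(4μF, Q=9μC, V=2.25V)
Op 1: CLOSE 2-3: Q_total=25.00, C_total=7.00, V=3.57; Q2=21.43, Q3=3.57; dissipated=3.440
Op 2: CLOSE 1-2: Q_total=30.43, C_total=7.00, V=4.35; Q1=4.35, Q2=26.08; dissipated=12.630
Total dissipated: 16.070 μJ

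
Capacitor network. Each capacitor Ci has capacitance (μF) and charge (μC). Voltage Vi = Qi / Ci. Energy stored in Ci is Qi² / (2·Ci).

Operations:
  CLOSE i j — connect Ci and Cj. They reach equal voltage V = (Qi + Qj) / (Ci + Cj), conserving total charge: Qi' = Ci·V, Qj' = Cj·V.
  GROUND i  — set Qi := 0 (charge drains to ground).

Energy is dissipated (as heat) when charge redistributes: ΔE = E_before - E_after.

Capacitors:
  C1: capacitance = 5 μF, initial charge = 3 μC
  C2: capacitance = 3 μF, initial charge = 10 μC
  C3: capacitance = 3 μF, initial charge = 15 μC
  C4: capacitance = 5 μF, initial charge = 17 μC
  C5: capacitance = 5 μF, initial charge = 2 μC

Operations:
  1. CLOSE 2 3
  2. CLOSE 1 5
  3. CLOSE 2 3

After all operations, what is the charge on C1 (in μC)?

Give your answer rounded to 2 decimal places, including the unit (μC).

Answer: 2.50 μC

Derivation:
Initial: C1(5μF, Q=3μC, V=0.60V), C2(3μF, Q=10μC, V=3.33V), C3(3μF, Q=15μC, V=5.00V), C4(5μF, Q=17μC, V=3.40V), C5(5μF, Q=2μC, V=0.40V)
Op 1: CLOSE 2-3: Q_total=25.00, C_total=6.00, V=4.17; Q2=12.50, Q3=12.50; dissipated=2.083
Op 2: CLOSE 1-5: Q_total=5.00, C_total=10.00, V=0.50; Q1=2.50, Q5=2.50; dissipated=0.050
Op 3: CLOSE 2-3: Q_total=25.00, C_total=6.00, V=4.17; Q2=12.50, Q3=12.50; dissipated=0.000
Final charges: Q1=2.50, Q2=12.50, Q3=12.50, Q4=17.00, Q5=2.50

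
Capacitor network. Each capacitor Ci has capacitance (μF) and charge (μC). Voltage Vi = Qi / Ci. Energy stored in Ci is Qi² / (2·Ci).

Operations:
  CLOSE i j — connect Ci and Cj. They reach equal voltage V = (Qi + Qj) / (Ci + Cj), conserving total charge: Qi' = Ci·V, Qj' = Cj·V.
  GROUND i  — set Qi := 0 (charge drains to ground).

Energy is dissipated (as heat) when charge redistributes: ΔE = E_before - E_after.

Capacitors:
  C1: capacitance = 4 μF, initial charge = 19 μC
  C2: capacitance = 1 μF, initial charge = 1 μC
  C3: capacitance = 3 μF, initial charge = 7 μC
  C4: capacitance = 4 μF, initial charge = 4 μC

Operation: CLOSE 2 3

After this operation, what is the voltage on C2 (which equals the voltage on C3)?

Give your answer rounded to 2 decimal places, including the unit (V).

Initial: C1(4μF, Q=19μC, V=4.75V), C2(1μF, Q=1μC, V=1.00V), C3(3μF, Q=7μC, V=2.33V), C4(4μF, Q=4μC, V=1.00V)
Op 1: CLOSE 2-3: Q_total=8.00, C_total=4.00, V=2.00; Q2=2.00, Q3=6.00; dissipated=0.667

Answer: 2.00 V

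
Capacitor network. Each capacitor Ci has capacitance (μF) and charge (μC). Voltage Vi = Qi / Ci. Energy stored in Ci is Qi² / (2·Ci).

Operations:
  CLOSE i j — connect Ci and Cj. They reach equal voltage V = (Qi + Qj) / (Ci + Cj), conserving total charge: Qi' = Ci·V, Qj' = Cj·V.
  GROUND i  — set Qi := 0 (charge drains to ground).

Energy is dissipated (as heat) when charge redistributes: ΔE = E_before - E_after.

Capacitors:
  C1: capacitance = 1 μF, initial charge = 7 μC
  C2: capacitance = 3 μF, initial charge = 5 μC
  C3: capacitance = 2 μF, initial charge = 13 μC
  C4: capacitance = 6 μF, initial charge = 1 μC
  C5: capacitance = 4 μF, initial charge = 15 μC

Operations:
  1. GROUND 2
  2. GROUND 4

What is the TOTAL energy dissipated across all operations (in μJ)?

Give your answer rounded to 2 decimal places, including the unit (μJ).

Initial: C1(1μF, Q=7μC, V=7.00V), C2(3μF, Q=5μC, V=1.67V), C3(2μF, Q=13μC, V=6.50V), C4(6μF, Q=1μC, V=0.17V), C5(4μF, Q=15μC, V=3.75V)
Op 1: GROUND 2: Q2=0; energy lost=4.167
Op 2: GROUND 4: Q4=0; energy lost=0.083
Total dissipated: 4.250 μJ

Answer: 4.25 μJ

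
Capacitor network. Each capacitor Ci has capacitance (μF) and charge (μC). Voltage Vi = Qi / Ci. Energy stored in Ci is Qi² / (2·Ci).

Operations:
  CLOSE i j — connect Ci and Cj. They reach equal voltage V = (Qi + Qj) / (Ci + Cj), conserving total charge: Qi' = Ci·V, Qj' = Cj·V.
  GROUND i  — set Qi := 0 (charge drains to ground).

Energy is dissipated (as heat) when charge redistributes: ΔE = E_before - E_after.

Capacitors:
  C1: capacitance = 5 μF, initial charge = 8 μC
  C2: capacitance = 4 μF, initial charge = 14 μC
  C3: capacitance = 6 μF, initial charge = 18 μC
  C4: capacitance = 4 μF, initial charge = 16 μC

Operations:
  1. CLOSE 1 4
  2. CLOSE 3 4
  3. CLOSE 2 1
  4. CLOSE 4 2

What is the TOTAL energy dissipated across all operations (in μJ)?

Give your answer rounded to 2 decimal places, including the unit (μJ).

Answer: 7.33 μJ

Derivation:
Initial: C1(5μF, Q=8μC, V=1.60V), C2(4μF, Q=14μC, V=3.50V), C3(6μF, Q=18μC, V=3.00V), C4(4μF, Q=16μC, V=4.00V)
Op 1: CLOSE 1-4: Q_total=24.00, C_total=9.00, V=2.67; Q1=13.33, Q4=10.67; dissipated=6.400
Op 2: CLOSE 3-4: Q_total=28.67, C_total=10.00, V=2.87; Q3=17.20, Q4=11.47; dissipated=0.133
Op 3: CLOSE 2-1: Q_total=27.33, C_total=9.00, V=3.04; Q2=12.15, Q1=15.19; dissipated=0.772
Op 4: CLOSE 4-2: Q_total=23.61, C_total=8.00, V=2.95; Q4=11.81, Q2=11.81; dissipated=0.029
Total dissipated: 7.334 μJ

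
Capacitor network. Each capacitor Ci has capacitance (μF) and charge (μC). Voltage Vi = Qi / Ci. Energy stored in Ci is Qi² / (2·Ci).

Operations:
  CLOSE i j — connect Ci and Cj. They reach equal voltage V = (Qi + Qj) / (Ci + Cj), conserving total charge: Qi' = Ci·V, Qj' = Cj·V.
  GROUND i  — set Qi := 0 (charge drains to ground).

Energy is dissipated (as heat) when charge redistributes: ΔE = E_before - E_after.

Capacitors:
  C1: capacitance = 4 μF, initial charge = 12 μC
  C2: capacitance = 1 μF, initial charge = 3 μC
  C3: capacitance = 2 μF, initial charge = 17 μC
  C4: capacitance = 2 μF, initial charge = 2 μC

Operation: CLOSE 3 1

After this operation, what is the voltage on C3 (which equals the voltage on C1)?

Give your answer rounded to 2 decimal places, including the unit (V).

Initial: C1(4μF, Q=12μC, V=3.00V), C2(1μF, Q=3μC, V=3.00V), C3(2μF, Q=17μC, V=8.50V), C4(2μF, Q=2μC, V=1.00V)
Op 1: CLOSE 3-1: Q_total=29.00, C_total=6.00, V=4.83; Q3=9.67, Q1=19.33; dissipated=20.167

Answer: 4.83 V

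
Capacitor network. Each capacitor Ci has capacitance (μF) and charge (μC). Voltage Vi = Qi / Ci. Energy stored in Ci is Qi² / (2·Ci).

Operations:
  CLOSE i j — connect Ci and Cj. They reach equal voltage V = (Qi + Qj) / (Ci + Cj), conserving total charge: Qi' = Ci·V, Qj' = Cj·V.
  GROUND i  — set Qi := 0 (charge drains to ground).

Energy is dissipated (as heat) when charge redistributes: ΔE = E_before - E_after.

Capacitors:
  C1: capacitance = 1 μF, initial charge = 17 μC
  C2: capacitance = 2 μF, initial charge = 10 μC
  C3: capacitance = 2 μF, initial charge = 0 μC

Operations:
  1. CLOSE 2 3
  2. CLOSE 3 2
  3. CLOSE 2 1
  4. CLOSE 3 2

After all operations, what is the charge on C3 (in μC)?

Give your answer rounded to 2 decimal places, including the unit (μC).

Initial: C1(1μF, Q=17μC, V=17.00V), C2(2μF, Q=10μC, V=5.00V), C3(2μF, Q=0μC, V=0.00V)
Op 1: CLOSE 2-3: Q_total=10.00, C_total=4.00, V=2.50; Q2=5.00, Q3=5.00; dissipated=12.500
Op 2: CLOSE 3-2: Q_total=10.00, C_total=4.00, V=2.50; Q3=5.00, Q2=5.00; dissipated=0.000
Op 3: CLOSE 2-1: Q_total=22.00, C_total=3.00, V=7.33; Q2=14.67, Q1=7.33; dissipated=70.083
Op 4: CLOSE 3-2: Q_total=19.67, C_total=4.00, V=4.92; Q3=9.83, Q2=9.83; dissipated=11.681
Final charges: Q1=7.33, Q2=9.83, Q3=9.83

Answer: 9.83 μC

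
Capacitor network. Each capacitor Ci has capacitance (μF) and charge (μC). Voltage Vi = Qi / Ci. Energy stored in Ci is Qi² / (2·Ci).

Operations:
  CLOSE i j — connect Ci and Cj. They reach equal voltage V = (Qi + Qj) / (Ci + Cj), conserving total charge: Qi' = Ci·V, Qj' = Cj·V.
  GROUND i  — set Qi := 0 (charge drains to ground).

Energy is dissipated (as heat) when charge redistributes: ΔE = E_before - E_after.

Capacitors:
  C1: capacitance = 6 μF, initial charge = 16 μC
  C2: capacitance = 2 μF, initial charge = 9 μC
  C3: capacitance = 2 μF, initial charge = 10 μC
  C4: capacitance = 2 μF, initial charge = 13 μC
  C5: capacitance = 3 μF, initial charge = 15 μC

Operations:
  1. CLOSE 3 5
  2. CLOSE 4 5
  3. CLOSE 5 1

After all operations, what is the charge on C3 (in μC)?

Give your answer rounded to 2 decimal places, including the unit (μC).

Initial: C1(6μF, Q=16μC, V=2.67V), C2(2μF, Q=9μC, V=4.50V), C3(2μF, Q=10μC, V=5.00V), C4(2μF, Q=13μC, V=6.50V), C5(3μF, Q=15μC, V=5.00V)
Op 1: CLOSE 3-5: Q_total=25.00, C_total=5.00, V=5.00; Q3=10.00, Q5=15.00; dissipated=0.000
Op 2: CLOSE 4-5: Q_total=28.00, C_total=5.00, V=5.60; Q4=11.20, Q5=16.80; dissipated=1.350
Op 3: CLOSE 5-1: Q_total=32.80, C_total=9.00, V=3.64; Q5=10.93, Q1=21.87; dissipated=8.604
Final charges: Q1=21.87, Q2=9.00, Q3=10.00, Q4=11.20, Q5=10.93

Answer: 10.00 μC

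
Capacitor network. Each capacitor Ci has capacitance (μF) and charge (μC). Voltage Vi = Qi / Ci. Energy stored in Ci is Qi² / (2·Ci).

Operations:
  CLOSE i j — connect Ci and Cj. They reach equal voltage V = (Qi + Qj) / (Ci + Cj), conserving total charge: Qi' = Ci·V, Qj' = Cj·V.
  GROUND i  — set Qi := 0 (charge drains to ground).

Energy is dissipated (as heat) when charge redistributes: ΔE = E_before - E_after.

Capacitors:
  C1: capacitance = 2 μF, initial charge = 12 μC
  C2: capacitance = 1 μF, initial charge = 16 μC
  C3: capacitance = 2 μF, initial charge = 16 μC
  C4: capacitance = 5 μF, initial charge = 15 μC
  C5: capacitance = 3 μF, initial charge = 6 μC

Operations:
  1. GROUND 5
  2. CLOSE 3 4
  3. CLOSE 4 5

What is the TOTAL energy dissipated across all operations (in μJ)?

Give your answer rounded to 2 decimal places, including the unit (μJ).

Initial: C1(2μF, Q=12μC, V=6.00V), C2(1μF, Q=16μC, V=16.00V), C3(2μF, Q=16μC, V=8.00V), C4(5μF, Q=15μC, V=3.00V), C5(3μF, Q=6μC, V=2.00V)
Op 1: GROUND 5: Q5=0; energy lost=6.000
Op 2: CLOSE 3-4: Q_total=31.00, C_total=7.00, V=4.43; Q3=8.86, Q4=22.14; dissipated=17.857
Op 3: CLOSE 4-5: Q_total=22.14, C_total=8.00, V=2.77; Q4=13.84, Q5=8.30; dissipated=18.386
Total dissipated: 42.244 μJ

Answer: 42.24 μJ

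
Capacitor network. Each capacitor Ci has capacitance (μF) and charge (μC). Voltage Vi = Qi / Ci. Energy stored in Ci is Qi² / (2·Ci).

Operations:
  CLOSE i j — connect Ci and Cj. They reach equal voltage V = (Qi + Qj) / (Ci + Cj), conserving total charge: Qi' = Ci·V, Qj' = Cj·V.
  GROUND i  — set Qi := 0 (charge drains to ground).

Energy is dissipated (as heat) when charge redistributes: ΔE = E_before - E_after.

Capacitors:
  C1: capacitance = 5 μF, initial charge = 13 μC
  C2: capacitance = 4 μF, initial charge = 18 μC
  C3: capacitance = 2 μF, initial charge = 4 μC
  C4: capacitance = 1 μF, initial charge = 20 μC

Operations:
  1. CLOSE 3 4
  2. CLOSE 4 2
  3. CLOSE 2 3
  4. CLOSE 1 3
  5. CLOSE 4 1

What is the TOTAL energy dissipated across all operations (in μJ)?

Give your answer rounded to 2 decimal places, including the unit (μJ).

Initial: C1(5μF, Q=13μC, V=2.60V), C2(4μF, Q=18μC, V=4.50V), C3(2μF, Q=4μC, V=2.00V), C4(1μF, Q=20μC, V=20.00V)
Op 1: CLOSE 3-4: Q_total=24.00, C_total=3.00, V=8.00; Q3=16.00, Q4=8.00; dissipated=108.000
Op 2: CLOSE 4-2: Q_total=26.00, C_total=5.00, V=5.20; Q4=5.20, Q2=20.80; dissipated=4.900
Op 3: CLOSE 2-3: Q_total=36.80, C_total=6.00, V=6.13; Q2=24.53, Q3=12.27; dissipated=5.227
Op 4: CLOSE 1-3: Q_total=25.27, C_total=7.00, V=3.61; Q1=18.05, Q3=7.22; dissipated=8.917
Op 5: CLOSE 4-1: Q_total=23.25, C_total=6.00, V=3.87; Q4=3.87, Q1=19.37; dissipated=1.054
Total dissipated: 128.098 μJ

Answer: 128.10 μJ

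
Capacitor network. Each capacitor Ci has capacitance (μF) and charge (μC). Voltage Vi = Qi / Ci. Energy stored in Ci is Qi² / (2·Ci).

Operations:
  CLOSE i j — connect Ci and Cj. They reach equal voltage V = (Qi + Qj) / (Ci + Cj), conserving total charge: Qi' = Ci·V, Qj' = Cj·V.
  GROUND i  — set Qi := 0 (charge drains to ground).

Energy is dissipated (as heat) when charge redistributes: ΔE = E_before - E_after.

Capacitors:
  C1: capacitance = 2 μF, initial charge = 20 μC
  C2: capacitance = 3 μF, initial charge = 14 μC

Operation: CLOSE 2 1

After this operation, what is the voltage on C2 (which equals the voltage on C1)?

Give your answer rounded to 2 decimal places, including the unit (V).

Answer: 6.80 V

Derivation:
Initial: C1(2μF, Q=20μC, V=10.00V), C2(3μF, Q=14μC, V=4.67V)
Op 1: CLOSE 2-1: Q_total=34.00, C_total=5.00, V=6.80; Q2=20.40, Q1=13.60; dissipated=17.067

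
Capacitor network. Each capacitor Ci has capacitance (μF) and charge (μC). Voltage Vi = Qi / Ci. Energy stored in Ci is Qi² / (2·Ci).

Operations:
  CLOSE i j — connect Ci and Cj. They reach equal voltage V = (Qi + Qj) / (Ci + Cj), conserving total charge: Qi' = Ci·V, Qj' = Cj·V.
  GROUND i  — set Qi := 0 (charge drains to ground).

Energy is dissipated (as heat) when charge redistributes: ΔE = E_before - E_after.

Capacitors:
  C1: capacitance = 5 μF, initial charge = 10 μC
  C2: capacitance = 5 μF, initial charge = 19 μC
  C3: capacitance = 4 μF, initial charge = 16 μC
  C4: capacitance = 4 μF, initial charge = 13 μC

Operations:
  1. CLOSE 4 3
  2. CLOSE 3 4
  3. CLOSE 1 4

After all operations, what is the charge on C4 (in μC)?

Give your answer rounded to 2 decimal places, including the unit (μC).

Answer: 10.89 μC

Derivation:
Initial: C1(5μF, Q=10μC, V=2.00V), C2(5μF, Q=19μC, V=3.80V), C3(4μF, Q=16μC, V=4.00V), C4(4μF, Q=13μC, V=3.25V)
Op 1: CLOSE 4-3: Q_total=29.00, C_total=8.00, V=3.62; Q4=14.50, Q3=14.50; dissipated=0.562
Op 2: CLOSE 3-4: Q_total=29.00, C_total=8.00, V=3.62; Q3=14.50, Q4=14.50; dissipated=0.000
Op 3: CLOSE 1-4: Q_total=24.50, C_total=9.00, V=2.72; Q1=13.61, Q4=10.89; dissipated=2.934
Final charges: Q1=13.61, Q2=19.00, Q3=14.50, Q4=10.89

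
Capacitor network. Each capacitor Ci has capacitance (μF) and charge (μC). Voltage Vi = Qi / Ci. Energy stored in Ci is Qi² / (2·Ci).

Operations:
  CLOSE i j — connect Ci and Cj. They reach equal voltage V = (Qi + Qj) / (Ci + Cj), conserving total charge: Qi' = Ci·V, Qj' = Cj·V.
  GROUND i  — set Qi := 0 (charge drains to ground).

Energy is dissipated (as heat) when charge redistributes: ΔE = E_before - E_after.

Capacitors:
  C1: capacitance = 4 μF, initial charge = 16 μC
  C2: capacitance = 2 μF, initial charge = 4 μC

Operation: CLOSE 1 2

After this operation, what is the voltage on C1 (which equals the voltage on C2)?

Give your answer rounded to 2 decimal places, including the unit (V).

Answer: 3.33 V

Derivation:
Initial: C1(4μF, Q=16μC, V=4.00V), C2(2μF, Q=4μC, V=2.00V)
Op 1: CLOSE 1-2: Q_total=20.00, C_total=6.00, V=3.33; Q1=13.33, Q2=6.67; dissipated=2.667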